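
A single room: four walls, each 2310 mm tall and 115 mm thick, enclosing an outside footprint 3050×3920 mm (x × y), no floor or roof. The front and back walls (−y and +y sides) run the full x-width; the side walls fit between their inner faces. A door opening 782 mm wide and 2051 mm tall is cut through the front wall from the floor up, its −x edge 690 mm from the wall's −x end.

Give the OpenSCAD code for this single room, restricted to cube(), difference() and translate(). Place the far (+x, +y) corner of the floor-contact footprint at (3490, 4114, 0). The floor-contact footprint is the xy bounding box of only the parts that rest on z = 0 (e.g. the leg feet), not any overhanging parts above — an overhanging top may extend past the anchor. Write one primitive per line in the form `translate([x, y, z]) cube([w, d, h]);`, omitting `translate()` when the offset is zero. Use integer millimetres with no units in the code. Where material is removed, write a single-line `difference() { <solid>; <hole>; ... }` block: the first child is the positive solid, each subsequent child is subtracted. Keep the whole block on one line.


difference() { translate([440, 194, 0]) cube([3050, 115, 2310]); translate([1130, 194, 0]) cube([782, 115, 2051]); }
translate([440, 3999, 0]) cube([3050, 115, 2310]);
translate([440, 309, 0]) cube([115, 3690, 2310]);
translate([3375, 309, 0]) cube([115, 3690, 2310]);


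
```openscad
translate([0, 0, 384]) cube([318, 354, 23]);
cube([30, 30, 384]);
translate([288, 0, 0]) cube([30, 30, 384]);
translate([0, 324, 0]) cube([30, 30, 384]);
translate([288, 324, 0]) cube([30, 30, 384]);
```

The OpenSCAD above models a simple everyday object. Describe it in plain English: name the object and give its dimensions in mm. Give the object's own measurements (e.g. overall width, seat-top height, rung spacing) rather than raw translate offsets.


A simple wooden stool: a rectangular seat 318 mm (x) by 354 mm (y), 23 mm thick, top face at z = 407 mm, on four square legs, each 30×30 mm in cross-section. The legs rest on z = 0, each flush with a corner of the seat.


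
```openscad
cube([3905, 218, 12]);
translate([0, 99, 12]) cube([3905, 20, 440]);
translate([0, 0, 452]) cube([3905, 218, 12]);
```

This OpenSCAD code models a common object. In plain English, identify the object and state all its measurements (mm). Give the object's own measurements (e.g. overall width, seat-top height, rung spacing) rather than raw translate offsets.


An I-beam lying along x, 3905 mm long. Overall section height 464 mm. Two flanges 218 mm wide (y) and 12 mm thick, one on the floor and one at the top; a web 20 mm thick runs between them, centred on the flange width.


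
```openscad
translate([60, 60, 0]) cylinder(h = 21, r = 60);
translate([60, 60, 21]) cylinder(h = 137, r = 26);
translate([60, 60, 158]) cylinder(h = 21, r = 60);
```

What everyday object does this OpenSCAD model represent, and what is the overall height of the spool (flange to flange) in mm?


A spool. The overall height is 179 mm.

Three coaxial cylinders, large–small–large — a spool. Two 21 mm flanges and a 137 mm core give 21 + 137 + 21 = 179 mm.


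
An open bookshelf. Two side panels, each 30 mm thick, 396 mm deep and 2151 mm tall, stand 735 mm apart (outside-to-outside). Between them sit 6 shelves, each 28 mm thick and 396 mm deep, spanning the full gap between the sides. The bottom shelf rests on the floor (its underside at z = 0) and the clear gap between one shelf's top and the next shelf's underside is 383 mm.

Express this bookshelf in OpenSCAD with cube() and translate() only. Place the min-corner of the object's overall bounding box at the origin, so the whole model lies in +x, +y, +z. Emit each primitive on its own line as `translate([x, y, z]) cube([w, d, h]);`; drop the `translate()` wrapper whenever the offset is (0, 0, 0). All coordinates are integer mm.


cube([30, 396, 2151]);
translate([705, 0, 0]) cube([30, 396, 2151]);
translate([30, 0, 0]) cube([675, 396, 28]);
translate([30, 0, 411]) cube([675, 396, 28]);
translate([30, 0, 822]) cube([675, 396, 28]);
translate([30, 0, 1233]) cube([675, 396, 28]);
translate([30, 0, 1644]) cube([675, 396, 28]);
translate([30, 0, 2055]) cube([675, 396, 28]);


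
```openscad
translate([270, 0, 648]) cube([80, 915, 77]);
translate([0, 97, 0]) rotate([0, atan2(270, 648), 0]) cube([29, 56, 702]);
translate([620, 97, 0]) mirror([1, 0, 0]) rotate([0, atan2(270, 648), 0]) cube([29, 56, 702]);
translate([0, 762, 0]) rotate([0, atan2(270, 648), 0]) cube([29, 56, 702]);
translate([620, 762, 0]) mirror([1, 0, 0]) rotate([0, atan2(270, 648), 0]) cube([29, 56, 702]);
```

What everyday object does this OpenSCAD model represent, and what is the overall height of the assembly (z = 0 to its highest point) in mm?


A sawhorse. The overall height is 725 mm.

A beam across two mirrored pairs of raked legs — a sawhorse. The beam's underside is at z = 648 (matching the legs' vertical rise in atan2(270, 648)) and the beam is 77 mm tall, so its top is at 648 + 77 = 725 mm. The raked legs top out at the beam's underside, so that is the highest point.


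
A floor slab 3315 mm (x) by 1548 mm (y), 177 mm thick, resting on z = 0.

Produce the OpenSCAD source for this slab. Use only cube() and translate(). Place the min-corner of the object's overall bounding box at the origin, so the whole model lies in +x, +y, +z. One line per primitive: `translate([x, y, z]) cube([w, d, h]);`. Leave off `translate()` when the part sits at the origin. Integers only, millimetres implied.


cube([3315, 1548, 177]);


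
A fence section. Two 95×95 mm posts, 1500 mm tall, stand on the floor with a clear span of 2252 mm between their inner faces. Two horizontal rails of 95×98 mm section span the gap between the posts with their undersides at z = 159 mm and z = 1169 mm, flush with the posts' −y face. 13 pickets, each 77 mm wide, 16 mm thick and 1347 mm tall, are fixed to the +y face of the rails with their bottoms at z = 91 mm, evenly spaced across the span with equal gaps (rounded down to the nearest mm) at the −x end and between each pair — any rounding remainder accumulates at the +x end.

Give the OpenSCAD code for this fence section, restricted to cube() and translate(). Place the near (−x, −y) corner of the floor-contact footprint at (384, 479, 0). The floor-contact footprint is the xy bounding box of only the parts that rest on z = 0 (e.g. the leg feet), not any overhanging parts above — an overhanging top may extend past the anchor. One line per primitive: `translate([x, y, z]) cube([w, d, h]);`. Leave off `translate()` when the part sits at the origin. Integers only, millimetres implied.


translate([384, 479, 0]) cube([95, 95, 1500]);
translate([2731, 479, 0]) cube([95, 95, 1500]);
translate([479, 479, 159]) cube([2252, 95, 98]);
translate([479, 479, 1169]) cube([2252, 95, 98]);
translate([568, 574, 91]) cube([77, 16, 1347]);
translate([734, 574, 91]) cube([77, 16, 1347]);
translate([900, 574, 91]) cube([77, 16, 1347]);
translate([1066, 574, 91]) cube([77, 16, 1347]);
translate([1232, 574, 91]) cube([77, 16, 1347]);
translate([1398, 574, 91]) cube([77, 16, 1347]);
translate([1564, 574, 91]) cube([77, 16, 1347]);
translate([1730, 574, 91]) cube([77, 16, 1347]);
translate([1896, 574, 91]) cube([77, 16, 1347]);
translate([2062, 574, 91]) cube([77, 16, 1347]);
translate([2228, 574, 91]) cube([77, 16, 1347]);
translate([2394, 574, 91]) cube([77, 16, 1347]);
translate([2560, 574, 91]) cube([77, 16, 1347]);


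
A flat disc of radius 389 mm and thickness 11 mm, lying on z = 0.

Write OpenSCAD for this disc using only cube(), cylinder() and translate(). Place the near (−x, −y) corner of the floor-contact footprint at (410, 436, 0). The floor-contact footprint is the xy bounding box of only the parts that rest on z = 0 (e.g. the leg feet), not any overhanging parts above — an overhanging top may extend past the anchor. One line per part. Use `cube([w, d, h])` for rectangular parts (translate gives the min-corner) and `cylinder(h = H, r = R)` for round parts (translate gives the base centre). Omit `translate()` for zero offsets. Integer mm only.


translate([799, 825, 0]) cylinder(h = 11, r = 389);


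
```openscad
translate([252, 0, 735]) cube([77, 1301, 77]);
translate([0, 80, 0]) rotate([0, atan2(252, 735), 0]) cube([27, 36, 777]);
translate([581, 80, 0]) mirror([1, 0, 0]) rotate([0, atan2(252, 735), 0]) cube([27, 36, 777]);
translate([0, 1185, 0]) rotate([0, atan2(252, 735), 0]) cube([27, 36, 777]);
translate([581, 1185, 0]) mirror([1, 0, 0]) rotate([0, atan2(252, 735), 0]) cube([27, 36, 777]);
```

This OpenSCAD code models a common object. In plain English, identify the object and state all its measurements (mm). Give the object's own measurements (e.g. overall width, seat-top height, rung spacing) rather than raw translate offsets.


A sawhorse. A 77×1301×77 mm beam (x, y, z) sits on two A-frame leg pairs. Each pair is two raked legs of 27×36 mm section (36 mm along y) splaying symmetrically in x. Each leg rises 735 mm vertically over 252 mm of horizontal reach and is 777 mm long along its own axis. Every leg's outer bottom edge rests on the floor and its outer top edge meets a bottom edge of the beam — the left legs (tilting toward +x) meet the beam's −x bottom edge, the right legs (their mirror images, tilting toward −x) meet its +x bottom edge — so the leg tops tuck under the beam, the beam's underside is 735 mm above the floor, and the feet are 581 mm apart outside-to-outside with the beam centred between them. The two leg pairs are set in 80 mm from either end of the beam.


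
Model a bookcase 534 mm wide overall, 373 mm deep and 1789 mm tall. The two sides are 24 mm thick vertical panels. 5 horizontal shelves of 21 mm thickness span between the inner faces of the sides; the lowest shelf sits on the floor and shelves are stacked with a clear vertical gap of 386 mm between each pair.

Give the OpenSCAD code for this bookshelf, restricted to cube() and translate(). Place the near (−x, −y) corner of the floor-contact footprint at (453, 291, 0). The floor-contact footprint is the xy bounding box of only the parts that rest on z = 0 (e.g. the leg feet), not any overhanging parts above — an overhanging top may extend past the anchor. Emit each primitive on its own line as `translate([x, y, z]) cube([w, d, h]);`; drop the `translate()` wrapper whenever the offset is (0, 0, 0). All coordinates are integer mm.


translate([453, 291, 0]) cube([24, 373, 1789]);
translate([963, 291, 0]) cube([24, 373, 1789]);
translate([477, 291, 0]) cube([486, 373, 21]);
translate([477, 291, 407]) cube([486, 373, 21]);
translate([477, 291, 814]) cube([486, 373, 21]);
translate([477, 291, 1221]) cube([486, 373, 21]);
translate([477, 291, 1628]) cube([486, 373, 21]);


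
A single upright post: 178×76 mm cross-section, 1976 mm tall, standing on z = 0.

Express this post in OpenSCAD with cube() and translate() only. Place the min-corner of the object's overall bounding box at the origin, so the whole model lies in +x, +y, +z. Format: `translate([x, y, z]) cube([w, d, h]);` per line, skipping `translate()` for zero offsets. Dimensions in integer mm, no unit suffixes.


cube([178, 76, 1976]);


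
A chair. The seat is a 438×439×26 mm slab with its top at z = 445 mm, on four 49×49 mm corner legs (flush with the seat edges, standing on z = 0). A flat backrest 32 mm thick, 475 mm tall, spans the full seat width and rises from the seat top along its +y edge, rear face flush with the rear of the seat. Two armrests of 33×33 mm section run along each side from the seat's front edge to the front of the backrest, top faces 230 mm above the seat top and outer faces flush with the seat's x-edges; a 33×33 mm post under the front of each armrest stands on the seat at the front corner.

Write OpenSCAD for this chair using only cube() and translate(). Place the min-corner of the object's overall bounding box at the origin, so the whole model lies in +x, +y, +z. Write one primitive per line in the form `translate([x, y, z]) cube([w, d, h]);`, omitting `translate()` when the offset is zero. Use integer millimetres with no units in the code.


translate([0, 0, 419]) cube([438, 439, 26]);
cube([49, 49, 419]);
translate([389, 0, 0]) cube([49, 49, 419]);
translate([0, 390, 0]) cube([49, 49, 419]);
translate([389, 390, 0]) cube([49, 49, 419]);
translate([0, 407, 445]) cube([438, 32, 475]);
translate([0, 0, 642]) cube([33, 407, 33]);
translate([405, 0, 642]) cube([33, 407, 33]);
translate([0, 0, 445]) cube([33, 33, 197]);
translate([405, 0, 445]) cube([33, 33, 197]);


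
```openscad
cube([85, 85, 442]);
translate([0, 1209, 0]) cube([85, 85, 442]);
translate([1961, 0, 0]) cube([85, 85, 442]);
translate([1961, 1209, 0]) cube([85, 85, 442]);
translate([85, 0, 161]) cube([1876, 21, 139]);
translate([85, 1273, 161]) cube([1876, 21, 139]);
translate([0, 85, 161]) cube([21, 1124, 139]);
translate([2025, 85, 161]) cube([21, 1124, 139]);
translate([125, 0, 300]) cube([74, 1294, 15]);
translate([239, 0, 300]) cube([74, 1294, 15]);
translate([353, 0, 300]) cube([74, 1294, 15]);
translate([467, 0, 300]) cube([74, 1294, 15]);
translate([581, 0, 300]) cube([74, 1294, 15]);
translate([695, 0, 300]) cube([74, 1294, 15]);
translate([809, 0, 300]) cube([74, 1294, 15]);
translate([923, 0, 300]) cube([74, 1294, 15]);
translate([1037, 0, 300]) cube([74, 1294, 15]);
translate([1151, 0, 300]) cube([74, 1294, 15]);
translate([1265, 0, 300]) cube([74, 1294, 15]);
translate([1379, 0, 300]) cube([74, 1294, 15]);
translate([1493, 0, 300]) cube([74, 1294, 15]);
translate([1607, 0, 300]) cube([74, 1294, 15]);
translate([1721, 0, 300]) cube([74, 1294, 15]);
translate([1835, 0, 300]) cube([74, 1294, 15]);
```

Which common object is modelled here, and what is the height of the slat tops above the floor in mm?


A bed frame. The slat-top height is 315 mm.

Four posts, four rails, and a row of slats — a bed frame. Slats sit on the rails at z = 161 + 139 = 300; with slat thickness 15, the top is 315 mm.


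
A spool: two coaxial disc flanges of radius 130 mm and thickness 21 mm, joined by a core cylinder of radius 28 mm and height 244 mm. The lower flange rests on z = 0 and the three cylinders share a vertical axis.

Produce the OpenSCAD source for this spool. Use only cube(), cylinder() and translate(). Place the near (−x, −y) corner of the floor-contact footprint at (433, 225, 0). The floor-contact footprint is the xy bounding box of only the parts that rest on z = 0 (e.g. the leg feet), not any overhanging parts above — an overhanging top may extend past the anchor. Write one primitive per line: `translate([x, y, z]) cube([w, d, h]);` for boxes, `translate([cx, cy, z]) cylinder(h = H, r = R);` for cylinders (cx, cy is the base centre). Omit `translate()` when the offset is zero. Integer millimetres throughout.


translate([563, 355, 0]) cylinder(h = 21, r = 130);
translate([563, 355, 21]) cylinder(h = 244, r = 28);
translate([563, 355, 265]) cylinder(h = 21, r = 130);


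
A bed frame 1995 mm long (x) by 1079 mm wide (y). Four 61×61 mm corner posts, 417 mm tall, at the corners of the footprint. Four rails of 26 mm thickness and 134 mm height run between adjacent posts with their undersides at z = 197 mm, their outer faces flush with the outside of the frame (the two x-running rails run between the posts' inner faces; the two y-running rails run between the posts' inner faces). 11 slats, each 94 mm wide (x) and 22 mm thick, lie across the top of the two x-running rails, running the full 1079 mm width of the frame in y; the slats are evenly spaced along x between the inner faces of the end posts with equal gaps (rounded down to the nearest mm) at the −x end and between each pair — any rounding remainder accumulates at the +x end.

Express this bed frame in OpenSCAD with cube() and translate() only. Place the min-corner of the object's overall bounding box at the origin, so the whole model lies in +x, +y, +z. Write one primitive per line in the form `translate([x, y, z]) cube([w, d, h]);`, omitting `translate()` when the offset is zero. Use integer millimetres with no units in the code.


// slat z = rail_z + rail_h = 197 + 134 = 331
// slat gap = ⌊(1873 − 11·94) / 12⌋ = 69
cube([61, 61, 417]);
translate([0, 1018, 0]) cube([61, 61, 417]);
translate([1934, 0, 0]) cube([61, 61, 417]);
translate([1934, 1018, 0]) cube([61, 61, 417]);
translate([61, 0, 197]) cube([1873, 26, 134]);
translate([61, 1053, 197]) cube([1873, 26, 134]);
translate([0, 61, 197]) cube([26, 957, 134]);
translate([1969, 61, 197]) cube([26, 957, 134]);
translate([130, 0, 331]) cube([94, 1079, 22]);
translate([293, 0, 331]) cube([94, 1079, 22]);
translate([456, 0, 331]) cube([94, 1079, 22]);
translate([619, 0, 331]) cube([94, 1079, 22]);
translate([782, 0, 331]) cube([94, 1079, 22]);
translate([945, 0, 331]) cube([94, 1079, 22]);
translate([1108, 0, 331]) cube([94, 1079, 22]);
translate([1271, 0, 331]) cube([94, 1079, 22]);
translate([1434, 0, 331]) cube([94, 1079, 22]);
translate([1597, 0, 331]) cube([94, 1079, 22]);
translate([1760, 0, 331]) cube([94, 1079, 22]);


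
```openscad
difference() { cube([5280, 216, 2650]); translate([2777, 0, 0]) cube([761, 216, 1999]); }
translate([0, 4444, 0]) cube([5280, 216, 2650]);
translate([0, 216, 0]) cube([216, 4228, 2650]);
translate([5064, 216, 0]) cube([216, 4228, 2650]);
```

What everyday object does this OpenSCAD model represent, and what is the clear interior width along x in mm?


A single room. The interior width is 4848 mm.

Four walls enclosing a rectangle with a door in the front wall — a room. Outside width 5280 minus two 216 mm walls gives 4848 mm.


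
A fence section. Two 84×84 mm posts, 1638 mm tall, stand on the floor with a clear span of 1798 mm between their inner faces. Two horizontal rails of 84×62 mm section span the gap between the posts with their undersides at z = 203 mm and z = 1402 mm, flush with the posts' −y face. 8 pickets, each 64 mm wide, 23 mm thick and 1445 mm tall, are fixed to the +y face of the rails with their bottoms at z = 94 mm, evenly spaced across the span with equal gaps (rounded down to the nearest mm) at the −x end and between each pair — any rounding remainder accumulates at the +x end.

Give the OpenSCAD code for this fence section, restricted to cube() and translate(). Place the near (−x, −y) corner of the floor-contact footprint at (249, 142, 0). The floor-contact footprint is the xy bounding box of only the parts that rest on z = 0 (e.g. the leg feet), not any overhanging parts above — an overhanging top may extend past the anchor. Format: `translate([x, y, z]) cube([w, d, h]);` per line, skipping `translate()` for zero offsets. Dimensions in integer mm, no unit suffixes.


translate([249, 142, 0]) cube([84, 84, 1638]);
translate([2131, 142, 0]) cube([84, 84, 1638]);
translate([333, 142, 203]) cube([1798, 84, 62]);
translate([333, 142, 1402]) cube([1798, 84, 62]);
translate([475, 226, 94]) cube([64, 23, 1445]);
translate([681, 226, 94]) cube([64, 23, 1445]);
translate([887, 226, 94]) cube([64, 23, 1445]);
translate([1093, 226, 94]) cube([64, 23, 1445]);
translate([1299, 226, 94]) cube([64, 23, 1445]);
translate([1505, 226, 94]) cube([64, 23, 1445]);
translate([1711, 226, 94]) cube([64, 23, 1445]);
translate([1917, 226, 94]) cube([64, 23, 1445]);


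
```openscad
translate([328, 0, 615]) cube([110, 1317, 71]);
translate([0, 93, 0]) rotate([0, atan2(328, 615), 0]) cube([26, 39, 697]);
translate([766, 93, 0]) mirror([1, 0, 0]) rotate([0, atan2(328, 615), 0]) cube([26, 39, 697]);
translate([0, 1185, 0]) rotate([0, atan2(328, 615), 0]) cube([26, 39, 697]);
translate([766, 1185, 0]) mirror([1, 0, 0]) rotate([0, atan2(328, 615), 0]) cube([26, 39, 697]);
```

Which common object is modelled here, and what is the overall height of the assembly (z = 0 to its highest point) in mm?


A sawhorse. The overall height is 686 mm.

A beam across two mirrored pairs of raked legs — a sawhorse. The beam's underside is at z = 615 (matching the legs' vertical rise in atan2(328, 615)) and the beam is 71 mm tall, so its top is at 615 + 71 = 686 mm. The raked legs top out at the beam's underside, so that is the highest point.


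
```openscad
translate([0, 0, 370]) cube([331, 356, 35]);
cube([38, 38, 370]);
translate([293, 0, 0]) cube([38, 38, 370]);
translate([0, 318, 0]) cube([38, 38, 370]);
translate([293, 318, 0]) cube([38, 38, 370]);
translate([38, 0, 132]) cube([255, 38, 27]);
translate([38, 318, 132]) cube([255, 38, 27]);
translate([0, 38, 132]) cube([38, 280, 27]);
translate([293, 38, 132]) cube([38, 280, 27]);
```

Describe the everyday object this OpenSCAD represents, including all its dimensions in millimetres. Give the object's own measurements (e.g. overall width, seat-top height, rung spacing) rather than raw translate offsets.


A four-legged stool. The seat is a 331×356×35 mm slab whose top surface is at z = 405 mm; four square legs, each 38×38 mm in cross-section, run from the floor (z = 0) to the underside of the seat, each flush with a corner of the seat. Four stretchers, 38 mm wide and 27 mm tall, connect adjacent legs with their undersides at z = 132 mm, each running between the inner faces of the legs it joins and aligned with the legs' outer faces on the other axis.


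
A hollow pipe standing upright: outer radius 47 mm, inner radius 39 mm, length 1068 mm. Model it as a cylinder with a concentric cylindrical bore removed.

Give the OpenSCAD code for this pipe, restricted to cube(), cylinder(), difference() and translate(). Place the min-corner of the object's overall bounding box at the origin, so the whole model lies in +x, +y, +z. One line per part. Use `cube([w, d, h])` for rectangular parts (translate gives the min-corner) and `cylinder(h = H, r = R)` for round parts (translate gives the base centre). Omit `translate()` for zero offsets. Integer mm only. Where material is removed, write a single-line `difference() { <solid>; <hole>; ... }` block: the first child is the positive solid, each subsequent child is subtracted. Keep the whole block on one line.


difference() { translate([47, 47, 0]) cylinder(h = 1068, r = 47); translate([47, 47, 0]) cylinder(h = 1068, r = 39); }


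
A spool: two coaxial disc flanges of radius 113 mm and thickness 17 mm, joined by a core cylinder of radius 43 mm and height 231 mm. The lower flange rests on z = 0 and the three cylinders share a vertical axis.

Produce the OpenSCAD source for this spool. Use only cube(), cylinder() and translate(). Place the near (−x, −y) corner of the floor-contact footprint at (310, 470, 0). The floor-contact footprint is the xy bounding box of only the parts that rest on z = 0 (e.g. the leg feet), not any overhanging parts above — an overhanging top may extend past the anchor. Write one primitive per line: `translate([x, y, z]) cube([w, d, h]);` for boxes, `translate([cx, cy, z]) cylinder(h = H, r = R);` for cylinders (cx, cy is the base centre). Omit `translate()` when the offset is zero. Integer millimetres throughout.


translate([423, 583, 0]) cylinder(h = 17, r = 113);
translate([423, 583, 17]) cylinder(h = 231, r = 43);
translate([423, 583, 248]) cylinder(h = 17, r = 113);


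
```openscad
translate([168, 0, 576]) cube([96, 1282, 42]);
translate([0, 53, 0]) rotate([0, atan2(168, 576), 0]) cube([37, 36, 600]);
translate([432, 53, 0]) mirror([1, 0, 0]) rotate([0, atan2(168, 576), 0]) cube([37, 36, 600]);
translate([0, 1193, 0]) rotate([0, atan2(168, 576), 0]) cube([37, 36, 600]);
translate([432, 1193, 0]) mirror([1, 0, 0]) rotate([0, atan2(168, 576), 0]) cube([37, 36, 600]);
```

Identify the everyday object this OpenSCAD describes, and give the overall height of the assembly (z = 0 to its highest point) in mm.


A sawhorse. The overall height is 618 mm.

A beam across two mirrored pairs of raked legs — a sawhorse. The beam's underside is at z = 576 (matching the legs' vertical rise in atan2(168, 576)) and the beam is 42 mm tall, so its top is at 576 + 42 = 618 mm. The raked legs top out at the beam's underside, so that is the highest point.


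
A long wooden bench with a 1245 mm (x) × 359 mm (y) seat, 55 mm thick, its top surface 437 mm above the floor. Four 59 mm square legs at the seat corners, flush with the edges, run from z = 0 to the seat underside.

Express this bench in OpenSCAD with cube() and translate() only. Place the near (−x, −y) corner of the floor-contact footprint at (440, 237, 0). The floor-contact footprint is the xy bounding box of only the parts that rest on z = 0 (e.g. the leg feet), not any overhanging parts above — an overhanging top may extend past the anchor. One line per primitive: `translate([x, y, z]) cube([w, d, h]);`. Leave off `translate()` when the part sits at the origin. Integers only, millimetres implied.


translate([440, 237, 382]) cube([1245, 359, 55]);
translate([440, 237, 0]) cube([59, 59, 382]);
translate([440, 537, 0]) cube([59, 59, 382]);
translate([1626, 237, 0]) cube([59, 59, 382]);
translate([1626, 537, 0]) cube([59, 59, 382]);


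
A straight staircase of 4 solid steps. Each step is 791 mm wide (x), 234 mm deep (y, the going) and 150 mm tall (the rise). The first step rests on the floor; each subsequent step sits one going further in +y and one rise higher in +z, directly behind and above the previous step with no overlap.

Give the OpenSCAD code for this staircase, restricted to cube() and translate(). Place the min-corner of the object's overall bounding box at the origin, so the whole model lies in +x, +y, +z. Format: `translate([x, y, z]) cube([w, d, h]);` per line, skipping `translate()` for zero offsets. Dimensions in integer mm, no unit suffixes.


cube([791, 234, 150]);
translate([0, 234, 150]) cube([791, 234, 150]);
translate([0, 468, 300]) cube([791, 234, 150]);
translate([0, 702, 450]) cube([791, 234, 150]);


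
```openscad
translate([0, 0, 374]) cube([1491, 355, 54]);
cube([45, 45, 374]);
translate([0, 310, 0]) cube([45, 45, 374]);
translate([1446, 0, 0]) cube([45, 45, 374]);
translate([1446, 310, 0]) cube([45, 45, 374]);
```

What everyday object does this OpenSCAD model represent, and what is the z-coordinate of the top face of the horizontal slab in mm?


A bench. The seat-top height is 428 mm.

A long slab on four corner posts — a bench. The slab sits at z = 374 with thickness 54, so the top is 374 + 54 = 428 mm.


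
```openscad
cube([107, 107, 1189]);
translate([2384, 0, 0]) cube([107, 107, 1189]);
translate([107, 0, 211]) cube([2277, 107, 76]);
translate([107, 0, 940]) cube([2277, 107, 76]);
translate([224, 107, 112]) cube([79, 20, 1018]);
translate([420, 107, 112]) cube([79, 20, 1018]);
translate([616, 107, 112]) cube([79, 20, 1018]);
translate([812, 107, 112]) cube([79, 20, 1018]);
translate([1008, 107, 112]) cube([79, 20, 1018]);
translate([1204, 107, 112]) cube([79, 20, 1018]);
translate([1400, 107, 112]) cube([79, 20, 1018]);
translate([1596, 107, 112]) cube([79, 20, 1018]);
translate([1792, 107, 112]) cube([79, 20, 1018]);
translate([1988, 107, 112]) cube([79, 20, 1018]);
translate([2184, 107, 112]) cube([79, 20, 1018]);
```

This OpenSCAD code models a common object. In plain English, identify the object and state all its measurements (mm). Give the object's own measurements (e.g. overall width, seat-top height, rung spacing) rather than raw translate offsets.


A fence section. Two 107×107 mm posts, 1189 mm tall, stand on the floor with a clear span of 2277 mm between their inner faces. Two horizontal rails of 107×76 mm section span the gap between the posts with their undersides at z = 211 mm and z = 940 mm, flush with the posts' −y face. 11 pickets, each 79 mm wide, 20 mm thick and 1018 mm tall, are fixed to the +y face of the rails with their bottoms at z = 112 mm, spaced across the span with a 117 mm gap after the −x post and between neighbouring pickets, with 121 mm left before the +x post.


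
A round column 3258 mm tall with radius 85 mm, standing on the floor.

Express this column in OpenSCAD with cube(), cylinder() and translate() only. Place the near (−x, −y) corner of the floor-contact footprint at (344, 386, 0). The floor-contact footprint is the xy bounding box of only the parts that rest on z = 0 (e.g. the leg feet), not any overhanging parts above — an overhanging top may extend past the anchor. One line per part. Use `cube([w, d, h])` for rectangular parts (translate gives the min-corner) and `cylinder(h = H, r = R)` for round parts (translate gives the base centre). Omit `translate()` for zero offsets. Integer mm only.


translate([429, 471, 0]) cylinder(h = 3258, r = 85);


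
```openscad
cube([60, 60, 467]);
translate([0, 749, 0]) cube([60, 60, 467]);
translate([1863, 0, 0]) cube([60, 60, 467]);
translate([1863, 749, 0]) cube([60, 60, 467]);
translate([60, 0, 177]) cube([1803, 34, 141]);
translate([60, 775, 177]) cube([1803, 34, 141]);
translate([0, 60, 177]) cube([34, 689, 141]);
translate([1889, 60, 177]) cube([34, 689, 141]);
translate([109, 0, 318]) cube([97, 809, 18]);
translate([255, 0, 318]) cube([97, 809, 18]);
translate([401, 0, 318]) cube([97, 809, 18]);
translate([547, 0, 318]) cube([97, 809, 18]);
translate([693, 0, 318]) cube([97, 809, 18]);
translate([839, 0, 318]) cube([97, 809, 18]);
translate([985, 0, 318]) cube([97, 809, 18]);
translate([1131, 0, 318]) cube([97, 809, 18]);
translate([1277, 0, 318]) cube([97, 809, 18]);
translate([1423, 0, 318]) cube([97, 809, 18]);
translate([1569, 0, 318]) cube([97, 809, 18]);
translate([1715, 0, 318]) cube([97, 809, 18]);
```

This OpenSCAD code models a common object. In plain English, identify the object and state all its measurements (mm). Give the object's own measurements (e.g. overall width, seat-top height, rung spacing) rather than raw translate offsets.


A bed frame 1923 mm long (x) by 809 mm wide (y). Four 60×60 mm corner posts, 467 mm tall, at the corners of the footprint. Four rails of 34 mm thickness and 141 mm height run between adjacent posts with their undersides at z = 177 mm, their outer faces flush with the outside of the frame (the two x-running rails run between the posts' inner faces; the two y-running rails run between the posts' inner faces). 12 slats, each 97 mm wide (x) and 18 mm thick, lie across the top of the two x-running rails, running the full 809 mm width of the frame in y; along x they sit between the end posts with a 49 mm gap after the −x posts and between neighbouring slats, leaving 51 mm before the +x posts.


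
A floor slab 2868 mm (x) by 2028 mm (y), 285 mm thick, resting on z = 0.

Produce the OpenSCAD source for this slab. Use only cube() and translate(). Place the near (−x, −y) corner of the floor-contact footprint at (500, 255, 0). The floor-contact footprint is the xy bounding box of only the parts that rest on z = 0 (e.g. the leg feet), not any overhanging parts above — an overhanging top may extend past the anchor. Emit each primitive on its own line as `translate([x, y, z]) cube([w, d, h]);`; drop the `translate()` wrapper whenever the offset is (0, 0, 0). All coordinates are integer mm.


translate([500, 255, 0]) cube([2868, 2028, 285]);


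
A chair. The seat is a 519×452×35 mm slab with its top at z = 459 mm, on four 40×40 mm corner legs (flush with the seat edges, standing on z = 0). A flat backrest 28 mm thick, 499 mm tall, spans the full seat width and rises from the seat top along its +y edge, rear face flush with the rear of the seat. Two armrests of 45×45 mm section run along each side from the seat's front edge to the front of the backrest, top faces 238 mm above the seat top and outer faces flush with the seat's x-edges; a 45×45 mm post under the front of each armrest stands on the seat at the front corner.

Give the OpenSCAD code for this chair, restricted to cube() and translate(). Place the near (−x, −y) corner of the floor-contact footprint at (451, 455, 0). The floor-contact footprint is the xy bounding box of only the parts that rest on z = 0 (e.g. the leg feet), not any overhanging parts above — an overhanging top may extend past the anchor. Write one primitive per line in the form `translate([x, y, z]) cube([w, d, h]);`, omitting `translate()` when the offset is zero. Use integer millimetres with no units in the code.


translate([451, 455, 424]) cube([519, 452, 35]);
translate([451, 455, 0]) cube([40, 40, 424]);
translate([930, 455, 0]) cube([40, 40, 424]);
translate([451, 867, 0]) cube([40, 40, 424]);
translate([930, 867, 0]) cube([40, 40, 424]);
translate([451, 879, 459]) cube([519, 28, 499]);
translate([451, 455, 652]) cube([45, 424, 45]);
translate([925, 455, 652]) cube([45, 424, 45]);
translate([451, 455, 459]) cube([45, 45, 193]);
translate([925, 455, 459]) cube([45, 45, 193]);


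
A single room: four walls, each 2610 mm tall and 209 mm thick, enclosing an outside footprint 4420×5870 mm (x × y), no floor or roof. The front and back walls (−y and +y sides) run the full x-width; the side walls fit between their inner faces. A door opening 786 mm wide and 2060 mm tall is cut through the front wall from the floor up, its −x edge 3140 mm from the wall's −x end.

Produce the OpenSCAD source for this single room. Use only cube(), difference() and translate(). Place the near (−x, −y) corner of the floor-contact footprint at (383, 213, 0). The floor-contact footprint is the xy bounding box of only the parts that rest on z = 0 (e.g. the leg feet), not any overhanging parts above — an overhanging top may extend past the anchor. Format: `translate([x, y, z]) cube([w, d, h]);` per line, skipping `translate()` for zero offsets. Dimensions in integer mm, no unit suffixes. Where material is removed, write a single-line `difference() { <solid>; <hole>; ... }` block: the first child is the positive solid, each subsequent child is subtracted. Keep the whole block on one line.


difference() { translate([383, 213, 0]) cube([4420, 209, 2610]); translate([3523, 213, 0]) cube([786, 209, 2060]); }
translate([383, 5874, 0]) cube([4420, 209, 2610]);
translate([383, 422, 0]) cube([209, 5452, 2610]);
translate([4594, 422, 0]) cube([209, 5452, 2610]);


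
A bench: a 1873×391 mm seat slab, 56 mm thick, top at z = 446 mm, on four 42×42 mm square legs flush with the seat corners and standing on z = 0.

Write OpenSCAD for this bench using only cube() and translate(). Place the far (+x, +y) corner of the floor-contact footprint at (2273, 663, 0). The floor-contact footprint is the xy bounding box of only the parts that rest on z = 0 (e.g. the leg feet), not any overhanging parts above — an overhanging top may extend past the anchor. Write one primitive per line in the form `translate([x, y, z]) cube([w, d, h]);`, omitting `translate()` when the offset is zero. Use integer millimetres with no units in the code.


translate([400, 272, 390]) cube([1873, 391, 56]);
translate([400, 272, 0]) cube([42, 42, 390]);
translate([400, 621, 0]) cube([42, 42, 390]);
translate([2231, 272, 0]) cube([42, 42, 390]);
translate([2231, 621, 0]) cube([42, 42, 390]);


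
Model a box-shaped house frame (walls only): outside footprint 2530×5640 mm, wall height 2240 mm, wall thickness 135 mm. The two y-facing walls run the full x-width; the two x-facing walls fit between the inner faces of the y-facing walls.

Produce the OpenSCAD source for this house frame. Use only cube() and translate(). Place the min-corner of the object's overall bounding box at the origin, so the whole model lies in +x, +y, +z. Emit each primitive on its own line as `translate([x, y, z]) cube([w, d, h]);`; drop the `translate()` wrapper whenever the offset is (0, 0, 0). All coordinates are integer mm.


cube([2530, 135, 2240]);
translate([0, 5505, 0]) cube([2530, 135, 2240]);
translate([0, 135, 0]) cube([135, 5370, 2240]);
translate([2395, 135, 0]) cube([135, 5370, 2240]);


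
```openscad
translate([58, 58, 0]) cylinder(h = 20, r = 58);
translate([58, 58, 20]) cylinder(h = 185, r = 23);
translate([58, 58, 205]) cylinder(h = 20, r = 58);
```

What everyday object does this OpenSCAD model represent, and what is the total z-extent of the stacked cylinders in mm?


A spool. The overall height is 225 mm.

Three coaxial cylinders, large–small–large — a spool. Two 20 mm flanges and a 185 mm core give 20 + 185 + 20 = 225 mm.


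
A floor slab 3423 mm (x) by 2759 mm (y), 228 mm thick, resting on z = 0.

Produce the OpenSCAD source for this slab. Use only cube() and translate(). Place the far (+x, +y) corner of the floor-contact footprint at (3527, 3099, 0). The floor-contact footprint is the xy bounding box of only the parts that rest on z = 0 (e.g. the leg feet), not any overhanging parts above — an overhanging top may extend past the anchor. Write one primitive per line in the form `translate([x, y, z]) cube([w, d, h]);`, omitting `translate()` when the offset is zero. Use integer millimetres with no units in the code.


translate([104, 340, 0]) cube([3423, 2759, 228]);


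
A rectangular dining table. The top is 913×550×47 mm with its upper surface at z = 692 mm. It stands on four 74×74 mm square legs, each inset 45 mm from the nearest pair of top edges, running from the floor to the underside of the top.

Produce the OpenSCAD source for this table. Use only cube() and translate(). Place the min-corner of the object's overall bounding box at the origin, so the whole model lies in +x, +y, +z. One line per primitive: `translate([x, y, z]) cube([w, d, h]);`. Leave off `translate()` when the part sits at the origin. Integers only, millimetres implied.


translate([0, 0, 645]) cube([913, 550, 47]);
translate([45, 45, 0]) cube([74, 74, 645]);
translate([794, 45, 0]) cube([74, 74, 645]);
translate([45, 431, 0]) cube([74, 74, 645]);
translate([794, 431, 0]) cube([74, 74, 645]);


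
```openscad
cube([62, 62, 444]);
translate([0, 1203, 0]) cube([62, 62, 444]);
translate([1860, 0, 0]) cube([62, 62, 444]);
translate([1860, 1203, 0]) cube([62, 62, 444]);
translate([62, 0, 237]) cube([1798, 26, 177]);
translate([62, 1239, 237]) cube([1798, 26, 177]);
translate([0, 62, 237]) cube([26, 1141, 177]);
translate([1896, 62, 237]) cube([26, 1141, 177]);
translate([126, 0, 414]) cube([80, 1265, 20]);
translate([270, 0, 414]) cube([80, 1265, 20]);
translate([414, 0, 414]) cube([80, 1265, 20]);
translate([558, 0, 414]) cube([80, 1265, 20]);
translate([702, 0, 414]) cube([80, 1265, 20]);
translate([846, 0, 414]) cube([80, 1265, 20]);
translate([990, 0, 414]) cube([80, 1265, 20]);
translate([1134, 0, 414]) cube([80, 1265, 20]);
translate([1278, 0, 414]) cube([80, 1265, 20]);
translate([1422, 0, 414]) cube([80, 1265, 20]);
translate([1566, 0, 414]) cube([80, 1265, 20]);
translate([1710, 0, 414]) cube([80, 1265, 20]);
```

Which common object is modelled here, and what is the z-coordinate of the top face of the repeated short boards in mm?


A bed frame. The slat-top height is 434 mm.

Four posts, four rails, and a row of slats — a bed frame. Slats sit on the rails at z = 237 + 177 = 414; with slat thickness 20, the top is 434 mm.


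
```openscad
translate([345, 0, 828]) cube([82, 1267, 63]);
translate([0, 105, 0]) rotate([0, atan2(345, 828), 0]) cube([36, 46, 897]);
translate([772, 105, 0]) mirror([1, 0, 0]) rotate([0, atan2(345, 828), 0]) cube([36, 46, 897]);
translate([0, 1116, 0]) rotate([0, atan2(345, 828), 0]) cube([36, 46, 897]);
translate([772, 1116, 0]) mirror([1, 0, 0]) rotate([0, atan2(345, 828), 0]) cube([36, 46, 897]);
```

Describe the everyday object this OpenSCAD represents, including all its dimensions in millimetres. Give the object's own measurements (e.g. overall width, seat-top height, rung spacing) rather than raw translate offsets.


A sawhorse. A 82×1267×63 mm beam (x, y, z) sits on two A-frame leg pairs. Each pair is two raked legs of 36×46 mm section (46 mm along y) splaying symmetrically in x. Each leg rises 828 mm vertically over 345 mm of horizontal reach and is 897 mm long along its own axis. Every leg's outer bottom edge rests on the floor and its outer top edge meets a bottom edge of the beam — the left legs (tilting toward +x) meet the beam's −x bottom edge, the right legs (their mirror images, tilting toward −x) meet its +x bottom edge — so the leg tops tuck under the beam, the beam's underside is 828 mm above the floor, and the feet are 772 mm apart outside-to-outside with the beam centred between them. The two leg pairs are set in 105 mm from either end of the beam.
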